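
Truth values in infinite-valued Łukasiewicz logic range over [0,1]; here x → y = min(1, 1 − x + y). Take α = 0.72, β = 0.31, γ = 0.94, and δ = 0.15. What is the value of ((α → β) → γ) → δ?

0.15

α → β = min(1, 1 − 0.72 + 0.31) = min(1, 0.59) = 0.59
(α → β) → γ = min(1, 1 − 0.59 + 0.94) = min(1, 1.35) = 1.00
((α → β) → γ) → δ = min(1, 1 − 1.00 + 0.15) = min(1, 0.15) = 0.15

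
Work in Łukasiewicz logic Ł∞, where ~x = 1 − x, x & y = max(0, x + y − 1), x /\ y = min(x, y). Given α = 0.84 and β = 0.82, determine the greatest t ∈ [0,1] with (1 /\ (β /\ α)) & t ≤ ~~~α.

β /\ α = min(0.82, 0.84) = 0.82
1 /\ (β /\ α) = min(1.00, 0.82) = 0.82
So the left factor is 1 /\ (β /\ α) = 0.82.
~α = 1 − 0.84 = 0.16
~~α = 1 − 0.16 = 0.84
~~~α = 1 − 0.84 = 0.16
So the right-hand bound is ~~~α = 0.16.
The residuum of the Łukasiewicz t-norm gives the supremum: min(1, 1 − 0.82 + 0.16).
1 − 0.82 + 0.16 = 0.34, so t = min(1, 0.34) = 0.34.
Check: 0.82 & 0.34 = max(0, 0.16) = 0.16 ≤ 0.16.

0.34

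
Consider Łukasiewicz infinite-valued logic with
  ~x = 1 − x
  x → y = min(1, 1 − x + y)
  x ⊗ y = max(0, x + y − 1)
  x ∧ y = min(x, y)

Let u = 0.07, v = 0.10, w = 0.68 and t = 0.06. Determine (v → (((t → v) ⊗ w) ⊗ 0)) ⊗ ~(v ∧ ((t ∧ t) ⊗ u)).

0.90

t → v = min(1, 1 − 0.06 + 0.10) = min(1, 1.04) = 1.00
(t → v) ⊗ w = max(0, 1.00 + 0.68 − 1) = max(0, 0.68) = 0.68
((t → v) ⊗ w) ⊗ 0 = max(0, 0.68 + 0.00 − 1) = max(0, -0.32) = 0.00
v → (((t → v) ⊗ w) ⊗ 0) = min(1, 1 − 0.10 + 0.00) = min(1, 0.90) = 0.90
t ∧ t = min(0.06, 0.06) = 0.06
(t ∧ t) ⊗ u = max(0, 0.06 + 0.07 − 1) = max(0, -0.87) = 0.00
v ∧ ((t ∧ t) ⊗ u) = min(0.10, 0.00) = 0.00
~(v ∧ ((t ∧ t) ⊗ u)) = 1 − 0.00 = 1.00
(v → (((t → v) ⊗ w) ⊗ 0)) ⊗ ~(v ∧ ((t ∧ t) ⊗ u)) = max(0, 0.90 + 1.00 − 1) = max(0, 0.90) = 0.90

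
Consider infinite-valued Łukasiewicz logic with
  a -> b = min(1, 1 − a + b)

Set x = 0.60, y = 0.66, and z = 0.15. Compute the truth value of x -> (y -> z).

y -> z = min(1, 1 − 0.66 + 0.15) = min(1, 0.49) = 0.49
x -> (y -> z) = min(1, 1 − 0.60 + 0.49) = min(1, 0.89) = 0.89

0.89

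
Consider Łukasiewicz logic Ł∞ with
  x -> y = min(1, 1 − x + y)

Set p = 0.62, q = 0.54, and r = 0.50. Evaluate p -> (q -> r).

q -> r = min(1, 1 − 0.54 + 0.50) = min(1, 0.96) = 0.96
p -> (q -> r) = min(1, 1 − 0.62 + 0.96) = min(1, 1.34) = 1.00

1.00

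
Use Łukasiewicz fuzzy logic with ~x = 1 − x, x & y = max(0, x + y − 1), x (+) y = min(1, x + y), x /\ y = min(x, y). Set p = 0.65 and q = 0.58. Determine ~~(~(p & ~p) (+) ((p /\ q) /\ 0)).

1.00

~p = 1 − 0.65 = 0.35
p & ~p = max(0, 0.65 + 0.35 − 1) = max(0, 0.00) = 0.00
~(p & ~p) = 1 − 0.00 = 1.00
p /\ q = min(0.65, 0.58) = 0.58
(p /\ q) /\ 0 = min(0.58, 0.00) = 0.00
~(p & ~p) (+) ((p /\ q) /\ 0) = min(1, 1.00 + 0.00) = min(1, 1.00) = 1.00
~(~(p & ~p) (+) ((p /\ q) /\ 0)) = 1 − 1.00 = 0.00
~~(~(p & ~p) (+) ((p /\ q) /\ 0)) = 1 − 0.00 = 1.00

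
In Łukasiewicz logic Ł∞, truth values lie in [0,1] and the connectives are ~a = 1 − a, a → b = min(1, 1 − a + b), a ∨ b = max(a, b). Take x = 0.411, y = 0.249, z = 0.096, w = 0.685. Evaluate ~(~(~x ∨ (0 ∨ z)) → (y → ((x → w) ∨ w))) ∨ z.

~x = 1 − 0.411 = 0.589
0 ∨ z = max(0.000, 0.096) = 0.096
~x ∨ (0 ∨ z) = max(0.589, 0.096) = 0.589
~(~x ∨ (0 ∨ z)) = 1 − 0.589 = 0.411
x → w = min(1, 1 − 0.411 + 0.685) = min(1, 1.274) = 1.000
(x → w) ∨ w = max(1.000, 0.685) = 1.000
y → ((x → w) ∨ w) = min(1, 1 − 0.249 + 1.000) = min(1, 1.751) = 1.000
~(~x ∨ (0 ∨ z)) → (y → ((x → w) ∨ w)) = min(1, 1 − 0.411 + 1.000) = min(1, 1.589) = 1.000
~(~(~x ∨ (0 ∨ z)) → (y → ((x → w) ∨ w))) = 1 − 1.000 = 0.000
~(~(~x ∨ (0 ∨ z)) → (y → ((x → w) ∨ w))) ∨ z = max(0.000, 0.096) = 0.096

0.096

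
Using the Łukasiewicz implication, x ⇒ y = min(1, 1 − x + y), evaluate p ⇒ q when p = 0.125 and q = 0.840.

p ⇒ q = min(1, 1 − 0.125 + 0.840) = min(1, 1.715) = 1.000
For comparison, the Gödel implication (1 if x ≤ y else y) would give 1.000.

1.000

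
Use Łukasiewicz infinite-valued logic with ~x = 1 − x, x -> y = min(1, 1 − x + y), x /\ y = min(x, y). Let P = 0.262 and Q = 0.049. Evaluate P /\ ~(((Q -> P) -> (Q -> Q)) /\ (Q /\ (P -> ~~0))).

Q -> P = min(1, 1 − 0.049 + 0.262) = min(1, 1.213) = 1.000
Q -> Q = min(1, 1 − 0.049 + 0.049) = min(1, 1.000) = 1.000
(Q -> P) -> (Q -> Q) = min(1, 1 − 1.000 + 1.000) = min(1, 1.000) = 1.000
~0 = 1 − 0.000 = 1.000
~~0 = 1 − 1.000 = 0.000
P -> ~~0 = min(1, 1 − 0.262 + 0.000) = min(1, 0.738) = 0.738
Q /\ (P -> ~~0) = min(0.049, 0.738) = 0.049
((Q -> P) -> (Q -> Q)) /\ (Q /\ (P -> ~~0)) = min(1.000, 0.049) = 0.049
~(((Q -> P) -> (Q -> Q)) /\ (Q /\ (P -> ~~0))) = 1 − 0.049 = 0.951
P /\ ~(((Q -> P) -> (Q -> Q)) /\ (Q /\ (P -> ~~0))) = min(0.262, 0.951) = 0.262

0.262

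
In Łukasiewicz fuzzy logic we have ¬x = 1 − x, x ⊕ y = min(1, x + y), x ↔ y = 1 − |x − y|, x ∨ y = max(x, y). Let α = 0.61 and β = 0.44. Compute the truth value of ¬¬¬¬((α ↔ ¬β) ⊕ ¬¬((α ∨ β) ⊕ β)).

¬β = 1 − 0.44 = 0.56
α ↔ ¬β = 1 − |0.61 − 0.56| = 1 − 0.05 = 0.95
α ∨ β = max(0.61, 0.44) = 0.61
(α ∨ β) ⊕ β = min(1, 0.61 + 0.44) = min(1, 1.05) = 1.00
¬((α ∨ β) ⊕ β) = 1 − 1.00 = 0.00
¬¬((α ∨ β) ⊕ β) = 1 − 0.00 = 1.00
(α ↔ ¬β) ⊕ ¬¬((α ∨ β) ⊕ β) = min(1, 0.95 + 1.00) = min(1, 1.95) = 1.00
¬((α ↔ ¬β) ⊕ ¬¬((α ∨ β) ⊕ β)) = 1 − 1.00 = 0.00
¬¬((α ↔ ¬β) ⊕ ¬¬((α ∨ β) ⊕ β)) = 1 − 0.00 = 1.00
¬¬¬((α ↔ ¬β) ⊕ ¬¬((α ∨ β) ⊕ β)) = 1 − 1.00 = 0.00
¬¬¬¬((α ↔ ¬β) ⊕ ¬¬((α ∨ β) ⊕ β)) = 1 − 0.00 = 1.00

1.00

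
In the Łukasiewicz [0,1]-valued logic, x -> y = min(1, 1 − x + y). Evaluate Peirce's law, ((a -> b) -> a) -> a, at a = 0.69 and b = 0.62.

0.93

a -> b = min(1, 1 − 0.69 + 0.62) = min(1, 0.93) = 0.93
(a -> b) -> a = min(1, 1 − 0.93 + 0.69) = min(1, 0.76) = 0.76
((a -> b) -> a) -> a = min(1, 1 − 0.76 + 0.69) = min(1, 0.93) = 0.93
(The value 0.93 < 1 shows this instance is not satisfied; not a Ł∞-tautology in general.)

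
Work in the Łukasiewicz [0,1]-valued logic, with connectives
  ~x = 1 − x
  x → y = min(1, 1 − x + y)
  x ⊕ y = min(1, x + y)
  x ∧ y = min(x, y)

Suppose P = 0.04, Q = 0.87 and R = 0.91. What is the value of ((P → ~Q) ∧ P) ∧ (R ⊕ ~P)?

~Q = 1 − 0.87 = 0.13
P → ~Q = min(1, 1 − 0.04 + 0.13) = min(1, 1.09) = 1.00
(P → ~Q) ∧ P = min(1.00, 0.04) = 0.04
~P = 1 − 0.04 = 0.96
R ⊕ ~P = min(1, 0.91 + 0.96) = min(1, 1.87) = 1.00
((P → ~Q) ∧ P) ∧ (R ⊕ ~P) = min(0.04, 1.00) = 0.04

0.04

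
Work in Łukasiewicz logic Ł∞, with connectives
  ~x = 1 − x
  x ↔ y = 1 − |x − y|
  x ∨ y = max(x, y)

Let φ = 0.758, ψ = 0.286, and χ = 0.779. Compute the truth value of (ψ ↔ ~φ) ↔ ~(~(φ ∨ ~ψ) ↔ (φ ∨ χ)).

0.581

~φ = 1 − 0.758 = 0.242
ψ ↔ ~φ = 1 − |0.286 − 0.242| = 1 − 0.044 = 0.956
~ψ = 1 − 0.286 = 0.714
φ ∨ ~ψ = max(0.758, 0.714) = 0.758
~(φ ∨ ~ψ) = 1 − 0.758 = 0.242
φ ∨ χ = max(0.758, 0.779) = 0.779
~(φ ∨ ~ψ) ↔ (φ ∨ χ) = 1 − |0.242 − 0.779| = 1 − 0.537 = 0.463
~(~(φ ∨ ~ψ) ↔ (φ ∨ χ)) = 1 − 0.463 = 0.537
(ψ ↔ ~φ) ↔ ~(~(φ ∨ ~ψ) ↔ (φ ∨ χ)) = 1 − |0.956 − 0.537| = 1 − 0.419 = 0.581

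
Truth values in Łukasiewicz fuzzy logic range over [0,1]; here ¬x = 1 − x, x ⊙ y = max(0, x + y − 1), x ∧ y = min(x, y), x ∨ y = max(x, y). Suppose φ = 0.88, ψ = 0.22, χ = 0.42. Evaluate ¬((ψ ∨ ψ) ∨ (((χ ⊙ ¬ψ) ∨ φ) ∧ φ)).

0.12

ψ ∨ ψ = max(0.22, 0.22) = 0.22
¬ψ = 1 − 0.22 = 0.78
χ ⊙ ¬ψ = max(0, 0.42 + 0.78 − 1) = max(0, 0.20) = 0.20
(χ ⊙ ¬ψ) ∨ φ = max(0.20, 0.88) = 0.88
((χ ⊙ ¬ψ) ∨ φ) ∧ φ = min(0.88, 0.88) = 0.88
(ψ ∨ ψ) ∨ (((χ ⊙ ¬ψ) ∨ φ) ∧ φ) = max(0.22, 0.88) = 0.88
¬((ψ ∨ ψ) ∨ (((χ ⊙ ¬ψ) ∨ φ) ∧ φ)) = 1 − 0.88 = 0.12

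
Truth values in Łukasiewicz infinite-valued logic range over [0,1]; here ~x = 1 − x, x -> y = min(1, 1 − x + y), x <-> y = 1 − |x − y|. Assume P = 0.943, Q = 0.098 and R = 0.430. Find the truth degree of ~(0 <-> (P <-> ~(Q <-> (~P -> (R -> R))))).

0.959

~P = 1 − 0.943 = 0.057
R -> R = min(1, 1 − 0.430 + 0.430) = min(1, 1.000) = 1.000
~P -> (R -> R) = min(1, 1 − 0.057 + 1.000) = min(1, 1.943) = 1.000
Q <-> (~P -> (R -> R)) = 1 − |0.098 − 1.000| = 1 − 0.902 = 0.098
~(Q <-> (~P -> (R -> R))) = 1 − 0.098 = 0.902
P <-> ~(Q <-> (~P -> (R -> R))) = 1 − |0.943 − 0.902| = 1 − 0.041 = 0.959
0 <-> (P <-> ~(Q <-> (~P -> (R -> R)))) = 1 − |0.000 − 0.959| = 1 − 0.959 = 0.041
~(0 <-> (P <-> ~(Q <-> (~P -> (R -> R))))) = 1 − 0.041 = 0.959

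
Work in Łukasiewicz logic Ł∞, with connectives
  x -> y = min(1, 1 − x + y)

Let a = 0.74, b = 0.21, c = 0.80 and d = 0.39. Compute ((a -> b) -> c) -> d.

0.39

a -> b = min(1, 1 − 0.74 + 0.21) = min(1, 0.47) = 0.47
(a -> b) -> c = min(1, 1 − 0.47 + 0.80) = min(1, 1.33) = 1.00
((a -> b) -> c) -> d = min(1, 1 − 1.00 + 0.39) = min(1, 0.39) = 0.39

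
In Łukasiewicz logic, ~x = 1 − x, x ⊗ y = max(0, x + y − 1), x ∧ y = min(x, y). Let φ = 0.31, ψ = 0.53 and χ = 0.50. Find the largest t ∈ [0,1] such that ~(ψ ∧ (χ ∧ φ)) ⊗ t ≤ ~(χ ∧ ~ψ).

χ ∧ φ = min(0.50, 0.31) = 0.31
ψ ∧ (χ ∧ φ) = min(0.53, 0.31) = 0.31
~(ψ ∧ (χ ∧ φ)) = 1 − 0.31 = 0.69
So the left factor is ~(ψ ∧ (χ ∧ φ)) = 0.69.
~ψ = 1 − 0.53 = 0.47
χ ∧ ~ψ = min(0.50, 0.47) = 0.47
~(χ ∧ ~ψ) = 1 − 0.47 = 0.53
So the right-hand bound is ~(χ ∧ ~ψ) = 0.53.
The residuum of the Łukasiewicz t-norm gives the supremum: min(1, 1 − 0.69 + 0.53).
1 − 0.69 + 0.53 = 0.84, so t = min(1, 0.84) = 0.84.
Check: 0.69 ⊗ 0.84 = max(0, 0.53) = 0.53 ≤ 0.53.

0.84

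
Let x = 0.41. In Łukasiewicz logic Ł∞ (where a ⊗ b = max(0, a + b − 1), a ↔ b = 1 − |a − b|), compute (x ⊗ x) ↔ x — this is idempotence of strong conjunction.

0.59

x ⊗ x = max(0, 0.41 + 0.41 − 1) = max(0, -0.18) = 0.00
(x ⊗ x) ↔ x = 1 − |0.00 − 0.41| = 1 − 0.41 = 0.59
(The value 0.59 < 1 shows this instance is not satisfied; fails in Ł∞ since a ⊗ a = max(0, 2a−1) ≠ a in general.)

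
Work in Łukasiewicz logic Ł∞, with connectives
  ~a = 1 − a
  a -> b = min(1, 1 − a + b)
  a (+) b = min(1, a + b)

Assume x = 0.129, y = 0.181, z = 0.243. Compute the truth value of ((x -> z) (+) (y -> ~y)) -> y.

x -> z = min(1, 1 − 0.129 + 0.243) = min(1, 1.114) = 1.000
~y = 1 − 0.181 = 0.819
y -> ~y = min(1, 1 − 0.181 + 0.819) = min(1, 1.638) = 1.000
(x -> z) (+) (y -> ~y) = min(1, 1.000 + 1.000) = min(1, 2.000) = 1.000
((x -> z) (+) (y -> ~y)) -> y = min(1, 1 − 1.000 + 0.181) = min(1, 0.181) = 0.181

0.181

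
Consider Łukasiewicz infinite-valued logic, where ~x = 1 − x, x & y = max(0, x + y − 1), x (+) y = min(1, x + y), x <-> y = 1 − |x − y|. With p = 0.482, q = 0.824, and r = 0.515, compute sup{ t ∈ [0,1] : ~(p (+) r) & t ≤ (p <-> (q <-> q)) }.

p (+) r = min(1, 0.482 + 0.515) = min(1, 0.997) = 0.997
~(p (+) r) = 1 − 0.997 = 0.003
So the left factor is ~(p (+) r) = 0.003.
q <-> q = 1 − |0.824 − 0.824| = 1 − 0.000 = 1.000
p <-> (q <-> q) = 1 − |0.482 − 1.000| = 1 − 0.518 = 0.482
So the right-hand bound is p <-> (q <-> q) = 0.482.
The residuum of the Łukasiewicz t-norm gives the supremum: min(1, 1 − 0.003 + 0.482).
1 − 0.003 + 0.482 = 1.479, so t = min(1, 1.479) = 1.000.
Check: 0.003 & 1.000 = max(0, 0.003) = 0.003 ≤ 0.482.

1.000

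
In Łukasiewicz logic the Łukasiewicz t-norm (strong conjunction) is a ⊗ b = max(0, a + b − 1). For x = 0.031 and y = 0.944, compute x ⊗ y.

0.000

x ⊗ y = max(0, 0.031 + 0.944 − 1) = max(0, -0.025) = 0.000
For comparison, the Gödel (minimum) t-norm min(a, b) would give 0.031.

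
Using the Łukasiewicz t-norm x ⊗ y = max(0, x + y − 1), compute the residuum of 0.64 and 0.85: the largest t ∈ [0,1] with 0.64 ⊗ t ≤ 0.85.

The residuum of the Łukasiewicz t-norm gives the supremum: min(1, 1 − 0.64 + 0.85).
1 − 0.64 + 0.85 = 1.21, so t = min(1, 1.21) = 1.00.
Check: 0.64 ⊗ 1.00 = max(0, 0.64) = 0.64 ≤ 0.85.

1.00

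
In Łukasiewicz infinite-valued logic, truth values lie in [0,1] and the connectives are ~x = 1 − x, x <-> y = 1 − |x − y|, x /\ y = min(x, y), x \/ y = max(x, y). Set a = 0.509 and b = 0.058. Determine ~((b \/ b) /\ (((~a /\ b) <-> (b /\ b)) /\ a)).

b \/ b = max(0.058, 0.058) = 0.058
~a = 1 − 0.509 = 0.491
~a /\ b = min(0.491, 0.058) = 0.058
b /\ b = min(0.058, 0.058) = 0.058
(~a /\ b) <-> (b /\ b) = 1 − |0.058 − 0.058| = 1 − 0.000 = 1.000
((~a /\ b) <-> (b /\ b)) /\ a = min(1.000, 0.509) = 0.509
(b \/ b) /\ (((~a /\ b) <-> (b /\ b)) /\ a) = min(0.058, 0.509) = 0.058
~((b \/ b) /\ (((~a /\ b) <-> (b /\ b)) /\ a)) = 1 − 0.058 = 0.942

0.942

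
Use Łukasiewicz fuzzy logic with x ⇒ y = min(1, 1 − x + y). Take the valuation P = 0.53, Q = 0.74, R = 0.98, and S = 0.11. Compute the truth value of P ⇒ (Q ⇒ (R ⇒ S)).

R ⇒ S = min(1, 1 − 0.98 + 0.11) = min(1, 0.13) = 0.13
Q ⇒ (R ⇒ S) = min(1, 1 − 0.74 + 0.13) = min(1, 0.39) = 0.39
P ⇒ (Q ⇒ (R ⇒ S)) = min(1, 1 − 0.53 + 0.39) = min(1, 0.86) = 0.86

0.86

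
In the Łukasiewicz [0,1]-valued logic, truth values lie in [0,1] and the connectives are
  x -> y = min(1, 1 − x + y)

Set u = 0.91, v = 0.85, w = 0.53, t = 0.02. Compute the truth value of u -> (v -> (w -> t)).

w -> t = min(1, 1 − 0.53 + 0.02) = min(1, 0.49) = 0.49
v -> (w -> t) = min(1, 1 − 0.85 + 0.49) = min(1, 0.64) = 0.64
u -> (v -> (w -> t)) = min(1, 1 − 0.91 + 0.64) = min(1, 0.73) = 0.73

0.73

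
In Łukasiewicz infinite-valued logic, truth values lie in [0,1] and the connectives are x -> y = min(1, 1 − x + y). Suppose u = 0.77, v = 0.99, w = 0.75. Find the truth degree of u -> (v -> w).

0.99

v -> w = min(1, 1 − 0.99 + 0.75) = min(1, 0.76) = 0.76
u -> (v -> w) = min(1, 1 − 0.77 + 0.76) = min(1, 0.99) = 0.99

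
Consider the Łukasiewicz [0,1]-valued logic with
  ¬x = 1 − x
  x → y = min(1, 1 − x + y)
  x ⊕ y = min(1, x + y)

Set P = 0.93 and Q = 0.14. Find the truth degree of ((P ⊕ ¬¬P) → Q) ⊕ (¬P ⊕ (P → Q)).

¬P = 1 − 0.93 = 0.07
¬¬P = 1 − 0.07 = 0.93
P ⊕ ¬¬P = min(1, 0.93 + 0.93) = min(1, 1.86) = 1.00
(P ⊕ ¬¬P) → Q = min(1, 1 − 1.00 + 0.14) = min(1, 0.14) = 0.14
P → Q = min(1, 1 − 0.93 + 0.14) = min(1, 0.21) = 0.21
¬P ⊕ (P → Q) = min(1, 0.07 + 0.21) = min(1, 0.28) = 0.28
((P ⊕ ¬¬P) → Q) ⊕ (¬P ⊕ (P → Q)) = min(1, 0.14 + 0.28) = min(1, 0.42) = 0.42

0.42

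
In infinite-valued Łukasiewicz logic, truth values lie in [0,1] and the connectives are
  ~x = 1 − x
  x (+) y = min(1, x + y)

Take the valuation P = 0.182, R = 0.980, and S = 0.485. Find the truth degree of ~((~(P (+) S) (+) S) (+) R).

P (+) S = min(1, 0.182 + 0.485) = min(1, 0.667) = 0.667
~(P (+) S) = 1 − 0.667 = 0.333
~(P (+) S) (+) S = min(1, 0.333 + 0.485) = min(1, 0.818) = 0.818
(~(P (+) S) (+) S) (+) R = min(1, 0.818 + 0.980) = min(1, 1.798) = 1.000
~((~(P (+) S) (+) S) (+) R) = 1 − 1.000 = 0.000

0.000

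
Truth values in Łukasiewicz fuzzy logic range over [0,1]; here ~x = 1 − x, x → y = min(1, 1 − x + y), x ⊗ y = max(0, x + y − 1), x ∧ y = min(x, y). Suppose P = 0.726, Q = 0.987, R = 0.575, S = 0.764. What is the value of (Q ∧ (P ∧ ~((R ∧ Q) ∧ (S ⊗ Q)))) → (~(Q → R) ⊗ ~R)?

R ∧ Q = min(0.575, 0.987) = 0.575
S ⊗ Q = max(0, 0.764 + 0.987 − 1) = max(0, 0.751) = 0.751
(R ∧ Q) ∧ (S ⊗ Q) = min(0.575, 0.751) = 0.575
~((R ∧ Q) ∧ (S ⊗ Q)) = 1 − 0.575 = 0.425
P ∧ ~((R ∧ Q) ∧ (S ⊗ Q)) = min(0.726, 0.425) = 0.425
Q ∧ (P ∧ ~((R ∧ Q) ∧ (S ⊗ Q))) = min(0.987, 0.425) = 0.425
Q → R = min(1, 1 − 0.987 + 0.575) = min(1, 0.588) = 0.588
~(Q → R) = 1 − 0.588 = 0.412
~R = 1 − 0.575 = 0.425
~(Q → R) ⊗ ~R = max(0, 0.412 + 0.425 − 1) = max(0, -0.163) = 0.000
(Q ∧ (P ∧ ~((R ∧ Q) ∧ (S ⊗ Q)))) → (~(Q → R) ⊗ ~R) = min(1, 1 − 0.425 + 0.000) = min(1, 0.575) = 0.575

0.575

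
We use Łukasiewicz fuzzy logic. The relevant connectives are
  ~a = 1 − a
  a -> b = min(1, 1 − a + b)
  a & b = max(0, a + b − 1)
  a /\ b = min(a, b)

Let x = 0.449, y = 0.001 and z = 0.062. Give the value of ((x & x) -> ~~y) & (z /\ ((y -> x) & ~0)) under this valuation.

x & x = max(0, 0.449 + 0.449 − 1) = max(0, -0.102) = 0.000
~y = 1 − 0.001 = 0.999
~~y = 1 − 0.999 = 0.001
(x & x) -> ~~y = min(1, 1 − 0.000 + 0.001) = min(1, 1.001) = 1.000
y -> x = min(1, 1 − 0.001 + 0.449) = min(1, 1.448) = 1.000
~0 = 1 − 0.000 = 1.000
(y -> x) & ~0 = max(0, 1.000 + 1.000 − 1) = max(0, 1.000) = 1.000
z /\ ((y -> x) & ~0) = min(0.062, 1.000) = 0.062
((x & x) -> ~~y) & (z /\ ((y -> x) & ~0)) = max(0, 1.000 + 0.062 − 1) = max(0, 0.062) = 0.062

0.062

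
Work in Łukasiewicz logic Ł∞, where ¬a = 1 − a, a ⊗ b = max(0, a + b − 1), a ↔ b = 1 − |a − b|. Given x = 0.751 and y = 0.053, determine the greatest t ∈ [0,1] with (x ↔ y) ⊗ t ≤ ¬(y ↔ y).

x ↔ y = 1 − |0.751 − 0.053| = 1 − 0.698 = 0.302
So the left factor is x ↔ y = 0.302.
y ↔ y = 1 − |0.053 − 0.053| = 1 − 0.000 = 1.000
¬(y ↔ y) = 1 − 1.000 = 0.000
So the right-hand bound is ¬(y ↔ y) = 0.000.
The residuum of the Łukasiewicz t-norm gives the supremum: min(1, 1 − 0.302 + 0.000).
1 − 0.302 + 0.000 = 0.698, so t = min(1, 0.698) = 0.698.
Check: 0.302 ⊗ 0.698 = max(0, 0.000) = 0.000 ≤ 0.000.

0.698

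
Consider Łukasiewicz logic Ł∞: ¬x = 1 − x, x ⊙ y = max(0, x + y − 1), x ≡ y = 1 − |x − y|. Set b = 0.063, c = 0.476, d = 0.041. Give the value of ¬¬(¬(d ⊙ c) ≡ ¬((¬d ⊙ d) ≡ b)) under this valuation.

0.063

d ⊙ c = max(0, 0.041 + 0.476 − 1) = max(0, -0.483) = 0.000
¬(d ⊙ c) = 1 − 0.000 = 1.000
¬d = 1 − 0.041 = 0.959
¬d ⊙ d = max(0, 0.959 + 0.041 − 1) = max(0, 0.000) = 0.000
(¬d ⊙ d) ≡ b = 1 − |0.000 − 0.063| = 1 − 0.063 = 0.937
¬((¬d ⊙ d) ≡ b) = 1 − 0.937 = 0.063
¬(d ⊙ c) ≡ ¬((¬d ⊙ d) ≡ b) = 1 − |1.000 − 0.063| = 1 − 0.937 = 0.063
¬(¬(d ⊙ c) ≡ ¬((¬d ⊙ d) ≡ b)) = 1 − 0.063 = 0.937
¬¬(¬(d ⊙ c) ≡ ¬((¬d ⊙ d) ≡ b)) = 1 − 0.937 = 0.063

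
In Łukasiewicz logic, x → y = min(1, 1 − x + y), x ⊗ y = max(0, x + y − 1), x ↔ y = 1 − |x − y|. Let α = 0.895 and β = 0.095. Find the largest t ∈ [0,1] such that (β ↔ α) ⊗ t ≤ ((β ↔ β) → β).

β ↔ α = 1 − |0.095 − 0.895| = 1 − 0.800 = 0.200
So the left factor is β ↔ α = 0.200.
β ↔ β = 1 − |0.095 − 0.095| = 1 − 0.000 = 1.000
(β ↔ β) → β = min(1, 1 − 1.000 + 0.095) = min(1, 0.095) = 0.095
So the right-hand bound is (β ↔ β) → β = 0.095.
The residuum of the Łukasiewicz t-norm gives the supremum: min(1, 1 − 0.200 + 0.095).
1 − 0.200 + 0.095 = 0.895, so t = min(1, 0.895) = 0.895.
Check: 0.200 ⊗ 0.895 = max(0, 0.095) = 0.095 ≤ 0.095.

0.895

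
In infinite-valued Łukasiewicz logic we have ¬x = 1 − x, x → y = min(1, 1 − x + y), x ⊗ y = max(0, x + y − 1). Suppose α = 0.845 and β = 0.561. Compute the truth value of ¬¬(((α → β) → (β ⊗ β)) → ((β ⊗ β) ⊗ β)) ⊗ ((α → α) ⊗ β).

0.155

α → β = min(1, 1 − 0.845 + 0.561) = min(1, 0.716) = 0.716
β ⊗ β = max(0, 0.561 + 0.561 − 1) = max(0, 0.122) = 0.122
(α → β) → (β ⊗ β) = min(1, 1 − 0.716 + 0.122) = min(1, 0.406) = 0.406
(β ⊗ β) ⊗ β = max(0, 0.122 + 0.561 − 1) = max(0, -0.317) = 0.000
((α → β) → (β ⊗ β)) → ((β ⊗ β) ⊗ β) = min(1, 1 − 0.406 + 0.000) = min(1, 0.594) = 0.594
¬(((α → β) → (β ⊗ β)) → ((β ⊗ β) ⊗ β)) = 1 − 0.594 = 0.406
¬¬(((α → β) → (β ⊗ β)) → ((β ⊗ β) ⊗ β)) = 1 − 0.406 = 0.594
α → α = min(1, 1 − 0.845 + 0.845) = min(1, 1.000) = 1.000
(α → α) ⊗ β = max(0, 1.000 + 0.561 − 1) = max(0, 0.561) = 0.561
¬¬(((α → β) → (β ⊗ β)) → ((β ⊗ β) ⊗ β)) ⊗ ((α → α) ⊗ β) = max(0, 0.594 + 0.561 − 1) = max(0, 0.155) = 0.155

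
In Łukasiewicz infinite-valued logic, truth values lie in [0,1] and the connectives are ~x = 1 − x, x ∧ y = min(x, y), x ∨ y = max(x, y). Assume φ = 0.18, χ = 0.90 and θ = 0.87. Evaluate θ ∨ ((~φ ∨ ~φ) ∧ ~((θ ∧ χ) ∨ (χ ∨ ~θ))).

0.87

~φ = 1 − 0.18 = 0.82
~φ ∨ ~φ = max(0.82, 0.82) = 0.82
θ ∧ χ = min(0.87, 0.90) = 0.87
~θ = 1 − 0.87 = 0.13
χ ∨ ~θ = max(0.90, 0.13) = 0.90
(θ ∧ χ) ∨ (χ ∨ ~θ) = max(0.87, 0.90) = 0.90
~((θ ∧ χ) ∨ (χ ∨ ~θ)) = 1 − 0.90 = 0.10
(~φ ∨ ~φ) ∧ ~((θ ∧ χ) ∨ (χ ∨ ~θ)) = min(0.82, 0.10) = 0.10
θ ∨ ((~φ ∨ ~φ) ∧ ~((θ ∧ χ) ∨ (χ ∨ ~θ))) = max(0.87, 0.10) = 0.87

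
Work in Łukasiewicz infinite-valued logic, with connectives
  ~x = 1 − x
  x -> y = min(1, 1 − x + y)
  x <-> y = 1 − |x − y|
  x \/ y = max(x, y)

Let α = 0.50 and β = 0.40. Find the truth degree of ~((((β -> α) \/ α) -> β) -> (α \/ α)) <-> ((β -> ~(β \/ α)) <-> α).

0.50

β -> α = min(1, 1 − 0.40 + 0.50) = min(1, 1.10) = 1.00
(β -> α) \/ α = max(1.00, 0.50) = 1.00
((β -> α) \/ α) -> β = min(1, 1 − 1.00 + 0.40) = min(1, 0.40) = 0.40
α \/ α = max(0.50, 0.50) = 0.50
(((β -> α) \/ α) -> β) -> (α \/ α) = min(1, 1 − 0.40 + 0.50) = min(1, 1.10) = 1.00
~((((β -> α) \/ α) -> β) -> (α \/ α)) = 1 − 1.00 = 0.00
β \/ α = max(0.40, 0.50) = 0.50
~(β \/ α) = 1 − 0.50 = 0.50
β -> ~(β \/ α) = min(1, 1 − 0.40 + 0.50) = min(1, 1.10) = 1.00
(β -> ~(β \/ α)) <-> α = 1 − |1.00 − 0.50| = 1 − 0.50 = 0.50
~((((β -> α) \/ α) -> β) -> (α \/ α)) <-> ((β -> ~(β \/ α)) <-> α) = 1 − |0.00 − 0.50| = 1 − 0.50 = 0.50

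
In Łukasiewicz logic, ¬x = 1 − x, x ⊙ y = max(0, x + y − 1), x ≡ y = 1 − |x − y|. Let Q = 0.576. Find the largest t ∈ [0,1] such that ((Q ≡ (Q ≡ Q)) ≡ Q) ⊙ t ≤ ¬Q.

Q ≡ Q = 1 − |0.576 − 0.576| = 1 − 0.000 = 1.000
Q ≡ (Q ≡ Q) = 1 − |0.576 − 1.000| = 1 − 0.424 = 0.576
(Q ≡ (Q ≡ Q)) ≡ Q = 1 − |0.576 − 0.576| = 1 − 0.000 = 1.000
So the left factor is (Q ≡ (Q ≡ Q)) ≡ Q = 1.000.
¬Q = 1 − 0.576 = 0.424
So the right-hand bound is ¬Q = 0.424.
The residuum of the Łukasiewicz t-norm gives the supremum: min(1, 1 − 1.000 + 0.424).
1 − 1.000 + 0.424 = 0.424, so t = min(1, 0.424) = 0.424.
Check: 1.000 ⊙ 0.424 = max(0, 0.424) = 0.424 ≤ 0.424.

0.424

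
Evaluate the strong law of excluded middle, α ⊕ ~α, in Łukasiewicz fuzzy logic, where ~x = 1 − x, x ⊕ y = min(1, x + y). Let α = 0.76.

~α = 1 − 0.76 = 0.24
α ⊕ ~α = min(1, 0.76 + 0.24) = min(1, 1.00) = 1.00
(As expected: always 1 in Ł∞ since a ⊕ (1−a) = 1.)

1.00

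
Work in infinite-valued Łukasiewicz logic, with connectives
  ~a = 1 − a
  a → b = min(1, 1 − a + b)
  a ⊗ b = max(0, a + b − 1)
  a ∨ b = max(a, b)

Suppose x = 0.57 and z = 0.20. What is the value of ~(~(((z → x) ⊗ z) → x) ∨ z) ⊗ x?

z → x = min(1, 1 − 0.20 + 0.57) = min(1, 1.37) = 1.00
(z → x) ⊗ z = max(0, 1.00 + 0.20 − 1) = max(0, 0.20) = 0.20
((z → x) ⊗ z) → x = min(1, 1 − 0.20 + 0.57) = min(1, 1.37) = 1.00
~(((z → x) ⊗ z) → x) = 1 − 1.00 = 0.00
~(((z → x) ⊗ z) → x) ∨ z = max(0.00, 0.20) = 0.20
~(~(((z → x) ⊗ z) → x) ∨ z) = 1 − 0.20 = 0.80
~(~(((z → x) ⊗ z) → x) ∨ z) ⊗ x = max(0, 0.80 + 0.57 − 1) = max(0, 0.37) = 0.37

0.37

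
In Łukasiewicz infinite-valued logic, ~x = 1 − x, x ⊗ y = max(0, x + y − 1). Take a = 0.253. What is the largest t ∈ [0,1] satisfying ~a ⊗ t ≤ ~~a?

~a = 1 − 0.253 = 0.747
So the left factor is ~a = 0.747.
~~a = 1 − 0.747 = 0.253
So the right-hand bound is ~~a = 0.253.
The residuum of the Łukasiewicz t-norm gives the supremum: min(1, 1 − 0.747 + 0.253).
1 − 0.747 + 0.253 = 0.506, so t = min(1, 0.506) = 0.506.
Check: 0.747 ⊗ 0.506 = max(0, 0.253) = 0.253 ≤ 0.253.

0.506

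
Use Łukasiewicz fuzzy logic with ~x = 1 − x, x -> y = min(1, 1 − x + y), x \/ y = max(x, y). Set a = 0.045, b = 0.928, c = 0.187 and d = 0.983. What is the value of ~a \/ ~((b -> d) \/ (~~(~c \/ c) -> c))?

0.955

~a = 1 − 0.045 = 0.955
b -> d = min(1, 1 − 0.928 + 0.983) = min(1, 1.055) = 1.000
~c = 1 − 0.187 = 0.813
~c \/ c = max(0.813, 0.187) = 0.813
~(~c \/ c) = 1 − 0.813 = 0.187
~~(~c \/ c) = 1 − 0.187 = 0.813
~~(~c \/ c) -> c = min(1, 1 − 0.813 + 0.187) = min(1, 0.374) = 0.374
(b -> d) \/ (~~(~c \/ c) -> c) = max(1.000, 0.374) = 1.000
~((b -> d) \/ (~~(~c \/ c) -> c)) = 1 − 1.000 = 0.000
~a \/ ~((b -> d) \/ (~~(~c \/ c) -> c)) = max(0.955, 0.000) = 0.955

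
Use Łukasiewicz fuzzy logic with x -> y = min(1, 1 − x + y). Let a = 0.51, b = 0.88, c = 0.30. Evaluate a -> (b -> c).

b -> c = min(1, 1 − 0.88 + 0.30) = min(1, 0.42) = 0.42
a -> (b -> c) = min(1, 1 − 0.51 + 0.42) = min(1, 0.91) = 0.91

0.91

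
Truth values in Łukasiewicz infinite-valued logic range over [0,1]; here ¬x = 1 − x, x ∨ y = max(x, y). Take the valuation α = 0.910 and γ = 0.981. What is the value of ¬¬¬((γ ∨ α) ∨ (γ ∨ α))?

0.019

γ ∨ α = max(0.981, 0.910) = 0.981
(γ ∨ α) ∨ (γ ∨ α) = max(0.981, 0.981) = 0.981
¬((γ ∨ α) ∨ (γ ∨ α)) = 1 − 0.981 = 0.019
¬¬((γ ∨ α) ∨ (γ ∨ α)) = 1 − 0.019 = 0.981
¬¬¬((γ ∨ α) ∨ (γ ∨ α)) = 1 − 0.981 = 0.019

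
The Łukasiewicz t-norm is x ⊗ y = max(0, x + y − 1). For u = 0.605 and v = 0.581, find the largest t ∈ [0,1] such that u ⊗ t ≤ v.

0.976

The residuum of the Łukasiewicz t-norm gives the supremum: min(1, 1 − 0.605 + 0.581).
1 − 0.605 + 0.581 = 0.976, so t = min(1, 0.976) = 0.976.
Check: 0.605 ⊗ 0.976 = max(0, 0.581) = 0.581 ≤ 0.581.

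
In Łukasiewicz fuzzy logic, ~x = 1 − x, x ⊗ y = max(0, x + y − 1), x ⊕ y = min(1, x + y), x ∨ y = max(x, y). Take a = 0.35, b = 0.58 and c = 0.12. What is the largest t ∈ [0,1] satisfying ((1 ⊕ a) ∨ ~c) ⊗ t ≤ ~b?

0.42

1 ⊕ a = min(1, 1.00 + 0.35) = min(1, 1.35) = 1.00
~c = 1 − 0.12 = 0.88
(1 ⊕ a) ∨ ~c = max(1.00, 0.88) = 1.00
So the left factor is (1 ⊕ a) ∨ ~c = 1.00.
~b = 1 − 0.58 = 0.42
So the right-hand bound is ~b = 0.42.
The residuum of the Łukasiewicz t-norm gives the supremum: min(1, 1 − 1.00 + 0.42).
1 − 1.00 + 0.42 = 0.42, so t = min(1, 0.42) = 0.42.
Check: 1.00 ⊗ 0.42 = max(0, 0.42) = 0.42 ≤ 0.42.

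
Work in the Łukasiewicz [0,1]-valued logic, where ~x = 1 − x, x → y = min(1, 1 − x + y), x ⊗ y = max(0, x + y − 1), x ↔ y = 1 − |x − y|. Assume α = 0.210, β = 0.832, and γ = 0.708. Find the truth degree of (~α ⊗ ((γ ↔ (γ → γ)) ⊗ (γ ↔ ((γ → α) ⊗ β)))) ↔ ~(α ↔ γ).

0.626

~α = 1 − 0.210 = 0.790
γ → γ = min(1, 1 − 0.708 + 0.708) = min(1, 1.000) = 1.000
γ ↔ (γ → γ) = 1 − |0.708 − 1.000| = 1 − 0.292 = 0.708
γ → α = min(1, 1 − 0.708 + 0.210) = min(1, 0.502) = 0.502
(γ → α) ⊗ β = max(0, 0.502 + 0.832 − 1) = max(0, 0.334) = 0.334
γ ↔ ((γ → α) ⊗ β) = 1 − |0.708 − 0.334| = 1 − 0.374 = 0.626
(γ ↔ (γ → γ)) ⊗ (γ ↔ ((γ → α) ⊗ β)) = max(0, 0.708 + 0.626 − 1) = max(0, 0.334) = 0.334
~α ⊗ ((γ ↔ (γ → γ)) ⊗ (γ ↔ ((γ → α) ⊗ β))) = max(0, 0.790 + 0.334 − 1) = max(0, 0.124) = 0.124
α ↔ γ = 1 − |0.210 − 0.708| = 1 − 0.498 = 0.502
~(α ↔ γ) = 1 − 0.502 = 0.498
(~α ⊗ ((γ ↔ (γ → γ)) ⊗ (γ ↔ ((γ → α) ⊗ β)))) ↔ ~(α ↔ γ) = 1 − |0.124 − 0.498| = 1 − 0.374 = 0.626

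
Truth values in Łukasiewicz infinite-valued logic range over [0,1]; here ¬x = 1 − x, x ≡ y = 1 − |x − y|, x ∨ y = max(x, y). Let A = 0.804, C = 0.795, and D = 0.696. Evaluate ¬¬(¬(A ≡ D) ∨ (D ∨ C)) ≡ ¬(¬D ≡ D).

A ≡ D = 1 − |0.804 − 0.696| = 1 − 0.108 = 0.892
¬(A ≡ D) = 1 − 0.892 = 0.108
D ∨ C = max(0.696, 0.795) = 0.795
¬(A ≡ D) ∨ (D ∨ C) = max(0.108, 0.795) = 0.795
¬(¬(A ≡ D) ∨ (D ∨ C)) = 1 − 0.795 = 0.205
¬¬(¬(A ≡ D) ∨ (D ∨ C)) = 1 − 0.205 = 0.795
¬D = 1 − 0.696 = 0.304
¬D ≡ D = 1 − |0.304 − 0.696| = 1 − 0.392 = 0.608
¬(¬D ≡ D) = 1 − 0.608 = 0.392
¬¬(¬(A ≡ D) ∨ (D ∨ C)) ≡ ¬(¬D ≡ D) = 1 − |0.795 − 0.392| = 1 − 0.403 = 0.597

0.597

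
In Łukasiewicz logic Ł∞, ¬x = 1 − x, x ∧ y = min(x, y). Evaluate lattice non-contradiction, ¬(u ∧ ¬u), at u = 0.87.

0.87

¬u = 1 − 0.87 = 0.13
u ∧ ¬u = min(0.87, 0.13) = 0.13
¬(u ∧ ¬u) = 1 − 0.13 = 0.87
(The value 0.87 < 1 shows this instance is not satisfied; not a Ł∞-tautology — its value is 1 − min(a, 1−a).)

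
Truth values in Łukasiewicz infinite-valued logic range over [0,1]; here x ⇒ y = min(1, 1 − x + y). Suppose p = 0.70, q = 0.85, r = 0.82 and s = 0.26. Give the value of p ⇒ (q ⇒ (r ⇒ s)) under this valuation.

0.89

r ⇒ s = min(1, 1 − 0.82 + 0.26) = min(1, 0.44) = 0.44
q ⇒ (r ⇒ s) = min(1, 1 − 0.85 + 0.44) = min(1, 0.59) = 0.59
p ⇒ (q ⇒ (r ⇒ s)) = min(1, 1 − 0.70 + 0.59) = min(1, 0.89) = 0.89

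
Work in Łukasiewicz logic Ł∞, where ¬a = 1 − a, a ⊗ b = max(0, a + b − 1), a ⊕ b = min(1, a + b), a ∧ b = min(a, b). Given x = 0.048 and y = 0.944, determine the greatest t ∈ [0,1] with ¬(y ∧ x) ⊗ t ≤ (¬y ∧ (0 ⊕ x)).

0.096

y ∧ x = min(0.944, 0.048) = 0.048
¬(y ∧ x) = 1 − 0.048 = 0.952
So the left factor is ¬(y ∧ x) = 0.952.
¬y = 1 − 0.944 = 0.056
0 ⊕ x = min(1, 0.000 + 0.048) = min(1, 0.048) = 0.048
¬y ∧ (0 ⊕ x) = min(0.056, 0.048) = 0.048
So the right-hand bound is ¬y ∧ (0 ⊕ x) = 0.048.
The residuum of the Łukasiewicz t-norm gives the supremum: min(1, 1 − 0.952 + 0.048).
1 − 0.952 + 0.048 = 0.096, so t = min(1, 0.096) = 0.096.
Check: 0.952 ⊗ 0.096 = max(0, 0.048) = 0.048 ≤ 0.048.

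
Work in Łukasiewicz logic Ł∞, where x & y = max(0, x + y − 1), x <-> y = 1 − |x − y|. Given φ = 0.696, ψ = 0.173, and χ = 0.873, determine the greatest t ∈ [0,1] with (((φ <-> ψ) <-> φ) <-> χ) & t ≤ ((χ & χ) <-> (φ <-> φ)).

φ <-> ψ = 1 − |0.696 − 0.173| = 1 − 0.523 = 0.477
(φ <-> ψ) <-> φ = 1 − |0.477 − 0.696| = 1 − 0.219 = 0.781
((φ <-> ψ) <-> φ) <-> χ = 1 − |0.781 − 0.873| = 1 − 0.092 = 0.908
So the left factor is ((φ <-> ψ) <-> φ) <-> χ = 0.908.
χ & χ = max(0, 0.873 + 0.873 − 1) = max(0, 0.746) = 0.746
φ <-> φ = 1 − |0.696 − 0.696| = 1 − 0.000 = 1.000
(χ & χ) <-> (φ <-> φ) = 1 − |0.746 − 1.000| = 1 − 0.254 = 0.746
So the right-hand bound is (χ & χ) <-> (φ <-> φ) = 0.746.
The residuum of the Łukasiewicz t-norm gives the supremum: min(1, 1 − 0.908 + 0.746).
1 − 0.908 + 0.746 = 0.838, so t = min(1, 0.838) = 0.838.
Check: 0.908 & 0.838 = max(0, 0.746) = 0.746 ≤ 0.746.

0.838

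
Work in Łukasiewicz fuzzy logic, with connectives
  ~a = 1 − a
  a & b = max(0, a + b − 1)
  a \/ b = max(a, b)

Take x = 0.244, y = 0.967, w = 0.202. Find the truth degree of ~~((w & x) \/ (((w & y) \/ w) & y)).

w & x = max(0, 0.202 + 0.244 − 1) = max(0, -0.554) = 0.000
w & y = max(0, 0.202 + 0.967 − 1) = max(0, 0.169) = 0.169
(w & y) \/ w = max(0.169, 0.202) = 0.202
((w & y) \/ w) & y = max(0, 0.202 + 0.967 − 1) = max(0, 0.169) = 0.169
(w & x) \/ (((w & y) \/ w) & y) = max(0.000, 0.169) = 0.169
~((w & x) \/ (((w & y) \/ w) & y)) = 1 − 0.169 = 0.831
~~((w & x) \/ (((w & y) \/ w) & y)) = 1 − 0.831 = 0.169

0.169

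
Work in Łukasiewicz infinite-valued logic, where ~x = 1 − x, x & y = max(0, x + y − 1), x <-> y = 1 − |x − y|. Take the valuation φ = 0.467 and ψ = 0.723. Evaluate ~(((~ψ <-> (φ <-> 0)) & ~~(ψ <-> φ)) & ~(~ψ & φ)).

~ψ = 1 − 0.723 = 0.277
φ <-> 0 = 1 − |0.467 − 0.000| = 1 − 0.467 = 0.533
~ψ <-> (φ <-> 0) = 1 − |0.277 − 0.533| = 1 − 0.256 = 0.744
ψ <-> φ = 1 − |0.723 − 0.467| = 1 − 0.256 = 0.744
~(ψ <-> φ) = 1 − 0.744 = 0.256
~~(ψ <-> φ) = 1 − 0.256 = 0.744
(~ψ <-> (φ <-> 0)) & ~~(ψ <-> φ) = max(0, 0.744 + 0.744 − 1) = max(0, 0.488) = 0.488
~ψ & φ = max(0, 0.277 + 0.467 − 1) = max(0, -0.256) = 0.000
~(~ψ & φ) = 1 − 0.000 = 1.000
((~ψ <-> (φ <-> 0)) & ~~(ψ <-> φ)) & ~(~ψ & φ) = max(0, 0.488 + 1.000 − 1) = max(0, 0.488) = 0.488
~(((~ψ <-> (φ <-> 0)) & ~~(ψ <-> φ)) & ~(~ψ & φ)) = 1 − 0.488 = 0.512

0.512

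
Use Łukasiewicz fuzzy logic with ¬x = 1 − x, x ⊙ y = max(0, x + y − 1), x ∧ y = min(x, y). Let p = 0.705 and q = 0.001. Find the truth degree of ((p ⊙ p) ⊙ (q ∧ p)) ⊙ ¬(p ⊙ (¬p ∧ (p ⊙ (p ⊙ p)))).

0.000

p ⊙ p = max(0, 0.705 + 0.705 − 1) = max(0, 0.410) = 0.410
q ∧ p = min(0.001, 0.705) = 0.001
(p ⊙ p) ⊙ (q ∧ p) = max(0, 0.410 + 0.001 − 1) = max(0, -0.589) = 0.000
¬p = 1 − 0.705 = 0.295
p ⊙ (p ⊙ p) = max(0, 0.705 + 0.410 − 1) = max(0, 0.115) = 0.115
¬p ∧ (p ⊙ (p ⊙ p)) = min(0.295, 0.115) = 0.115
p ⊙ (¬p ∧ (p ⊙ (p ⊙ p))) = max(0, 0.705 + 0.115 − 1) = max(0, -0.180) = 0.000
¬(p ⊙ (¬p ∧ (p ⊙ (p ⊙ p)))) = 1 − 0.000 = 1.000
((p ⊙ p) ⊙ (q ∧ p)) ⊙ ¬(p ⊙ (¬p ∧ (p ⊙ (p ⊙ p)))) = max(0, 0.000 + 1.000 − 1) = max(0, 0.000) = 0.000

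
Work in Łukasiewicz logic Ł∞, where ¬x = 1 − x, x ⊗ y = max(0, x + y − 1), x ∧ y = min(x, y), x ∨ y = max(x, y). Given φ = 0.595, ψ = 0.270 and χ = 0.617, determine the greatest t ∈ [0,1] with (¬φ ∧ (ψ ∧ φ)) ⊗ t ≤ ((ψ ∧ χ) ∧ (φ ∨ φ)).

¬φ = 1 − 0.595 = 0.405
ψ ∧ φ = min(0.270, 0.595) = 0.270
¬φ ∧ (ψ ∧ φ) = min(0.405, 0.270) = 0.270
So the left factor is ¬φ ∧ (ψ ∧ φ) = 0.270.
ψ ∧ χ = min(0.270, 0.617) = 0.270
φ ∨ φ = max(0.595, 0.595) = 0.595
(ψ ∧ χ) ∧ (φ ∨ φ) = min(0.270, 0.595) = 0.270
So the right-hand bound is (ψ ∧ χ) ∧ (φ ∨ φ) = 0.270.
The residuum of the Łukasiewicz t-norm gives the supremum: min(1, 1 − 0.270 + 0.270).
1 − 0.270 + 0.270 = 1.000, so t = min(1, 1.000) = 1.000.
Check: 0.270 ⊗ 1.000 = max(0, 0.270) = 0.270 ≤ 0.270.

1.000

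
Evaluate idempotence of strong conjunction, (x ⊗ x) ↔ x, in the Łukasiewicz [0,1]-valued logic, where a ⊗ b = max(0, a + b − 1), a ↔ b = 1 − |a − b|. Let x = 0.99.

x ⊗ x = max(0, 0.99 + 0.99 − 1) = max(0, 0.98) = 0.98
(x ⊗ x) ↔ x = 1 − |0.98 − 0.99| = 1 − 0.01 = 0.99
(The value 0.99 < 1 shows this instance is not satisfied; fails in Ł∞ since a ⊗ a = max(0, 2a−1) ≠ a in general.)

0.99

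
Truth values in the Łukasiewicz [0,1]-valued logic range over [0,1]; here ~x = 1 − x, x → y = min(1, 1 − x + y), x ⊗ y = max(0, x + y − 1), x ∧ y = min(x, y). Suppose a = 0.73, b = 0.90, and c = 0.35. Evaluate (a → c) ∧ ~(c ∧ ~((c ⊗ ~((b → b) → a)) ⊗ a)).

a → c = min(1, 1 − 0.73 + 0.35) = min(1, 0.62) = 0.62
b → b = min(1, 1 − 0.90 + 0.90) = min(1, 1.00) = 1.00
(b → b) → a = min(1, 1 − 1.00 + 0.73) = min(1, 0.73) = 0.73
~((b → b) → a) = 1 − 0.73 = 0.27
c ⊗ ~((b → b) → a) = max(0, 0.35 + 0.27 − 1) = max(0, -0.38) = 0.00
(c ⊗ ~((b → b) → a)) ⊗ a = max(0, 0.00 + 0.73 − 1) = max(0, -0.27) = 0.00
~((c ⊗ ~((b → b) → a)) ⊗ a) = 1 − 0.00 = 1.00
c ∧ ~((c ⊗ ~((b → b) → a)) ⊗ a) = min(0.35, 1.00) = 0.35
~(c ∧ ~((c ⊗ ~((b → b) → a)) ⊗ a)) = 1 − 0.35 = 0.65
(a → c) ∧ ~(c ∧ ~((c ⊗ ~((b → b) → a)) ⊗ a)) = min(0.62, 0.65) = 0.62

0.62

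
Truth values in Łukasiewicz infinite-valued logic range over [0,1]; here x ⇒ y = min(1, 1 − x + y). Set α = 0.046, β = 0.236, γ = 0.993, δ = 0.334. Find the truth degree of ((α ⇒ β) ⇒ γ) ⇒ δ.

α ⇒ β = min(1, 1 − 0.046 + 0.236) = min(1, 1.190) = 1.000
(α ⇒ β) ⇒ γ = min(1, 1 − 1.000 + 0.993) = min(1, 0.993) = 0.993
((α ⇒ β) ⇒ γ) ⇒ δ = min(1, 1 − 0.993 + 0.334) = min(1, 0.341) = 0.341

0.341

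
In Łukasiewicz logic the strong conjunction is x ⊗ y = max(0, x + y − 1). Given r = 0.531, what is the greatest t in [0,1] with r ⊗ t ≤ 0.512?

0.981

The residuum of the Łukasiewicz t-norm gives the supremum: min(1, 1 − 0.531 + 0.512).
1 − 0.531 + 0.512 = 0.981, so t = min(1, 0.981) = 0.981.
Check: 0.531 ⊗ 0.981 = max(0, 0.512) = 0.512 ≤ 0.512.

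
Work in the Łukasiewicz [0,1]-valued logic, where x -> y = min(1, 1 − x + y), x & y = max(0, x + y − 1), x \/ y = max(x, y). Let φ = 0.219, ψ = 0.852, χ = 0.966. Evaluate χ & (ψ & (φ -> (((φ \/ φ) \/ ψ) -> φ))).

0.818

φ \/ φ = max(0.219, 0.219) = 0.219
(φ \/ φ) \/ ψ = max(0.219, 0.852) = 0.852
((φ \/ φ) \/ ψ) -> φ = min(1, 1 − 0.852 + 0.219) = min(1, 0.367) = 0.367
φ -> (((φ \/ φ) \/ ψ) -> φ) = min(1, 1 − 0.219 + 0.367) = min(1, 1.148) = 1.000
ψ & (φ -> (((φ \/ φ) \/ ψ) -> φ)) = max(0, 0.852 + 1.000 − 1) = max(0, 0.852) = 0.852
χ & (ψ & (φ -> (((φ \/ φ) \/ ψ) -> φ))) = max(0, 0.966 + 0.852 − 1) = max(0, 0.818) = 0.818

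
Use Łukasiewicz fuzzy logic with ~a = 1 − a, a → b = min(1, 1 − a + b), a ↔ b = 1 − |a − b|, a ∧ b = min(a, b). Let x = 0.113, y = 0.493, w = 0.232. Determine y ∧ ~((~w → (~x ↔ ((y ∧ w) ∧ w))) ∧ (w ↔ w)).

~w = 1 − 0.232 = 0.768
~x = 1 − 0.113 = 0.887
y ∧ w = min(0.493, 0.232) = 0.232
(y ∧ w) ∧ w = min(0.232, 0.232) = 0.232
~x ↔ ((y ∧ w) ∧ w) = 1 − |0.887 − 0.232| = 1 − 0.655 = 0.345
~w → (~x ↔ ((y ∧ w) ∧ w)) = min(1, 1 − 0.768 + 0.345) = min(1, 0.577) = 0.577
w ↔ w = 1 − |0.232 − 0.232| = 1 − 0.000 = 1.000
(~w → (~x ↔ ((y ∧ w) ∧ w))) ∧ (w ↔ w) = min(0.577, 1.000) = 0.577
~((~w → (~x ↔ ((y ∧ w) ∧ w))) ∧ (w ↔ w)) = 1 − 0.577 = 0.423
y ∧ ~((~w → (~x ↔ ((y ∧ w) ∧ w))) ∧ (w ↔ w)) = min(0.493, 0.423) = 0.423

0.423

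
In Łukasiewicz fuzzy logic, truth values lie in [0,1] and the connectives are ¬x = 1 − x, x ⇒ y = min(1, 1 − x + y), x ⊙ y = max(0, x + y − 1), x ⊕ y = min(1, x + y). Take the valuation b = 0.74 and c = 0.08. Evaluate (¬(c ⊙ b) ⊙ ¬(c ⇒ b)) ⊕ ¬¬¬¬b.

c ⊙ b = max(0, 0.08 + 0.74 − 1) = max(0, -0.18) = 0.00
¬(c ⊙ b) = 1 − 0.00 = 1.00
c ⇒ b = min(1, 1 − 0.08 + 0.74) = min(1, 1.66) = 1.00
¬(c ⇒ b) = 1 − 1.00 = 0.00
¬(c ⊙ b) ⊙ ¬(c ⇒ b) = max(0, 1.00 + 0.00 − 1) = max(0, 0.00) = 0.00
¬b = 1 − 0.74 = 0.26
¬¬b = 1 − 0.26 = 0.74
¬¬¬b = 1 − 0.74 = 0.26
¬¬¬¬b = 1 − 0.26 = 0.74
(¬(c ⊙ b) ⊙ ¬(c ⇒ b)) ⊕ ¬¬¬¬b = min(1, 0.00 + 0.74) = min(1, 0.74) = 0.74

0.74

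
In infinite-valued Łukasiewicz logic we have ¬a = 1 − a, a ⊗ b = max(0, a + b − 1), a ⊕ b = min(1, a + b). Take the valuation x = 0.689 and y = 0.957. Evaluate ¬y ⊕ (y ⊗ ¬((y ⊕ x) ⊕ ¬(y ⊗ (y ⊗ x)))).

0.043

¬y = 1 − 0.957 = 0.043
y ⊕ x = min(1, 0.957 + 0.689) = min(1, 1.646) = 1.000
y ⊗ x = max(0, 0.957 + 0.689 − 1) = max(0, 0.646) = 0.646
y ⊗ (y ⊗ x) = max(0, 0.957 + 0.646 − 1) = max(0, 0.603) = 0.603
¬(y ⊗ (y ⊗ x)) = 1 − 0.603 = 0.397
(y ⊕ x) ⊕ ¬(y ⊗ (y ⊗ x)) = min(1, 1.000 + 0.397) = min(1, 1.397) = 1.000
¬((y ⊕ x) ⊕ ¬(y ⊗ (y ⊗ x))) = 1 − 1.000 = 0.000
y ⊗ ¬((y ⊕ x) ⊕ ¬(y ⊗ (y ⊗ x))) = max(0, 0.957 + 0.000 − 1) = max(0, -0.043) = 0.000
¬y ⊕ (y ⊗ ¬((y ⊕ x) ⊕ ¬(y ⊗ (y ⊗ x)))) = min(1, 0.043 + 0.000) = min(1, 0.043) = 0.043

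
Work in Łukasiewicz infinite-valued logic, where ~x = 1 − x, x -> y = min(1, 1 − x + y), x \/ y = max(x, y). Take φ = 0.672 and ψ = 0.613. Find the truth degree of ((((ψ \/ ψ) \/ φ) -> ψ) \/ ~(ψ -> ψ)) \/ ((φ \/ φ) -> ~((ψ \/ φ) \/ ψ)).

ψ \/ ψ = max(0.613, 0.613) = 0.613
(ψ \/ ψ) \/ φ = max(0.613, 0.672) = 0.672
((ψ \/ ψ) \/ φ) -> ψ = min(1, 1 − 0.672 + 0.613) = min(1, 0.941) = 0.941
ψ -> ψ = min(1, 1 − 0.613 + 0.613) = min(1, 1.000) = 1.000
~(ψ -> ψ) = 1 − 1.000 = 0.000
(((ψ \/ ψ) \/ φ) -> ψ) \/ ~(ψ -> ψ) = max(0.941, 0.000) = 0.941
φ \/ φ = max(0.672, 0.672) = 0.672
ψ \/ φ = max(0.613, 0.672) = 0.672
(ψ \/ φ) \/ ψ = max(0.672, 0.613) = 0.672
~((ψ \/ φ) \/ ψ) = 1 − 0.672 = 0.328
(φ \/ φ) -> ~((ψ \/ φ) \/ ψ) = min(1, 1 − 0.672 + 0.328) = min(1, 0.656) = 0.656
((((ψ \/ ψ) \/ φ) -> ψ) \/ ~(ψ -> ψ)) \/ ((φ \/ φ) -> ~((ψ \/ φ) \/ ψ)) = max(0.941, 0.656) = 0.941

0.941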